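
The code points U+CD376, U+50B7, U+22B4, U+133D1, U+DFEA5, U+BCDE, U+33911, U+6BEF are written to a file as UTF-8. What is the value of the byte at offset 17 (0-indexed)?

U+CD376 → 4-byte form F3 8D 8D B6 at offsets 0–3.
U+50B7 → 3-byte form E5 82 B7 at offsets 4–6.
U+22B4 → 3-byte form E2 8A B4 at offsets 7–9.
U+133D1 → 4-byte form F0 93 8F 91 at offsets 10–13.
U+DFEA5 → 4-byte form F3 9F BA A5 at offsets 14–17.
Offset 17 falls in char 5's range; it's byte 4 of F3 9F BA A5 = 0xA5.

0xA5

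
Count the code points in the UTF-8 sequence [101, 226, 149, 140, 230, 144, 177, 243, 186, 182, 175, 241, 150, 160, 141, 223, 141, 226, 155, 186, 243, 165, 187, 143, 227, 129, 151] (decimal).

Byte at offset 0: 0x65 = 01100101 → 1-byte char (#1). Advance 1.
Byte at offset 1: 0xE2 = 11100010 → 3-byte char (#2). Advance 3.
Byte at offset 4: 0xE6 = 11100110 → 3-byte char (#3). Advance 3.
Byte at offset 7: 0xF3 = 11110011 → 4-byte char (#4). Advance 4.
Byte at offset 11: 0xF1 = 11110001 → 4-byte char (#5). Advance 4.
Byte at offset 15: 0xDF = 11011111 → 2-byte char (#6). Advance 2.
Byte at offset 17: 0xE2 = 11100010 → 3-byte char (#7). Advance 3.
Byte at offset 20: 0xF3 = 11110011 → 4-byte char (#8). Advance 4.
Byte at offset 24: 0xE3 = 11100011 → 3-byte char (#9). Advance 3.
Reached end at offset 27 after 9 code points.

9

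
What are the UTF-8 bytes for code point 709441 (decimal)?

U+AD341 = 0xAD341 = 709441 decimal. In range U+10000–U+10FFFF → 4-byte form: 11110xxx 10xxxxxx 10xxxxxx 10xxxxxx.
Binary (21 bits): 010101101001101000001.
Split 3+6+6+6: 010 | 101101 | 001101 | 000001.
Byte 1: 11110010 = 0xF2.
Byte 2: 10101101 = 0xAD.
Byte 3: 10001101 = 0x8D.
Byte 4: 10000001 = 0x81.

F2 AD 8D 81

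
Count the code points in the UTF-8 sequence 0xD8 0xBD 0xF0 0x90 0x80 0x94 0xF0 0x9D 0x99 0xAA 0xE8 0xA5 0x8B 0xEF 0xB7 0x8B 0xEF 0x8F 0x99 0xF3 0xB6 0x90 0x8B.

7

Byte at offset 0: 0xD8 = 11011000 → 2-byte char (#1). Advance 2.
Byte at offset 2: 0xF0 = 11110000 → 4-byte char (#2). Advance 4.
Byte at offset 6: 0xF0 = 11110000 → 4-byte char (#3). Advance 4.
Byte at offset 10: 0xE8 = 11101000 → 3-byte char (#4). Advance 3.
Byte at offset 13: 0xEF = 11101111 → 3-byte char (#5). Advance 3.
Byte at offset 16: 0xEF = 11101111 → 3-byte char (#6). Advance 3.
Byte at offset 19: 0xF3 = 11110011 → 4-byte char (#7). Advance 4.
Reached end at offset 23 after 7 code points.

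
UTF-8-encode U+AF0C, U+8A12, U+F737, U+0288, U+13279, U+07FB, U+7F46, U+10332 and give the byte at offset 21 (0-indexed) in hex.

0x90

U+AF0C → 3-byte form EA BC 8C at offsets 0–2.
U+8A12 → 3-byte form E8 A8 92 at offsets 3–5.
U+F737 → 3-byte form EF 9C B7 at offsets 6–8.
U+0288 → 2-byte form CA 88 at offsets 9–10.
U+13279 → 4-byte form F0 93 89 B9 at offsets 11–14.
U+07FB → 2-byte form DF BB at offsets 15–16.
U+7F46 → 3-byte form E7 BD 86 at offsets 17–19.
U+10332 → 4-byte form F0 90 8C B2 at offsets 20–23.
Offset 21 falls in char 8's range; it's byte 2 of F0 90 8C B2 = 0x90.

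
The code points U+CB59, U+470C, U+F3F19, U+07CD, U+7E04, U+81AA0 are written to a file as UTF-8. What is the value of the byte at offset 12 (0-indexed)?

0xE7

U+CB59 → 3-byte form EC AD 99 at offsets 0–2.
U+470C → 3-byte form E4 9C 8C at offsets 3–5.
U+F3F19 → 4-byte form F3 B3 BC 99 at offsets 6–9.
U+07CD → 2-byte form DF 8D at offsets 10–11.
U+7E04 → 3-byte form E7 B8 84 at offsets 12–14.
Offset 12 falls in char 5's range; it's byte 1 of E7 B8 84 = 0xE7.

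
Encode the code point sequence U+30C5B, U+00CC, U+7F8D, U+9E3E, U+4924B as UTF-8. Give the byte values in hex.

U+30C5B: 4-byte form → F0 B0 B1 9B.
U+00CC: 2-byte form → C3 8C.
U+7F8D: 3-byte form → E7 BE 8D.
U+9E3E: 3-byte form → E9 B8 BE.
U+4924B: 4-byte form → F1 89 89 8B.
Concatenated (16 bytes): F0 B0 B1 9B C3 8C E7 BE 8D E9 B8 BE F1 89 89 8B.

F0 B0 B1 9B C3 8C E7 BE 8D E9 B8 BE F1 89 89 8B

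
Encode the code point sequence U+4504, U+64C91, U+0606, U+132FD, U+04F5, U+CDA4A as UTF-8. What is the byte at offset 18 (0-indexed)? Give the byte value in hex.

0x8A

U+4504 → 3-byte form E4 94 84 at offsets 0–2.
U+64C91 → 4-byte form F1 A4 B2 91 at offsets 3–6.
U+0606 → 2-byte form D8 86 at offsets 7–8.
U+132FD → 4-byte form F0 93 8B BD at offsets 9–12.
U+04F5 → 2-byte form D3 B5 at offsets 13–14.
U+CDA4A → 4-byte form F3 8D A9 8A at offsets 15–18.
Offset 18 falls in char 6's range; it's byte 4 of F3 8D A9 8A = 0x8A.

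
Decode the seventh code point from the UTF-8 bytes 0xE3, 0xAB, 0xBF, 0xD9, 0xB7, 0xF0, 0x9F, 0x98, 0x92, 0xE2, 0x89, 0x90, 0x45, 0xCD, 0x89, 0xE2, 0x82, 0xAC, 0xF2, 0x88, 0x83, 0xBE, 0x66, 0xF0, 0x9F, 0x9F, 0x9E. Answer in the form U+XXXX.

Offset 0: leading byte 0xE3 = 11100011 → 3-byte char #1 = E3 AB BF.
Offset 3: leading byte 0xD9 = 11011001 → 2-byte char #2 = D9 B7.
Offset 5: leading byte 0xF0 = 11110000 → 4-byte char #3 = F0 9F 98 92.
Offset 9: leading byte 0xE2 = 11100010 → 3-byte char #4 = E2 89 90.
Offset 12: leading byte 0x45 = 01000101 → 1-byte char #5 = 45.
Offset 13: leading byte 0xCD = 11001101 → 2-byte char #6 = CD 89.
Offset 15: leading byte 0xE2 = 11100010 → 3-byte char #7 = E2 82 AC.
Leading byte 0xE2 = 11100010 matches 1110xxxx → 3-byte sequence.
Byte 1: 0xE2 = 11100010, payload 0010 (4 bits).
Byte 2: 0x82 = 10000010 (10xxxxxx ✓), payload 000010.
Byte 3: 0xAC = 10101100 (10xxxxxx ✓), payload 101100.
Concatenate: 0010000010101100 = 0x20AC (16 bits → U+20AC).

U+20AC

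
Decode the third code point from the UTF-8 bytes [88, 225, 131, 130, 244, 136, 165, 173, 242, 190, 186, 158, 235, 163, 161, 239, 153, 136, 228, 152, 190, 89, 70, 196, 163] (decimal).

U+10896D

Offset 0: leading byte 0x58 = 01011000 → 1-byte char #1 = 58.
Offset 1: leading byte 0xE1 = 11100001 → 3-byte char #2 = E1 83 82.
Offset 4: leading byte 0xF4 = 11110100 → 4-byte char #3 = F4 88 A5 AD.
Leading byte 0xF4 = 11110100 matches 11110xxx → 4-byte sequence.
Byte 1: 0xF4 = 11110100, payload 100 (3 bits).
Byte 2: 0x88 = 10001000 (10xxxxxx ✓), payload 001000.
Byte 3: 0xA5 = 10100101 (10xxxxxx ✓), payload 100101.
Byte 4: 0xAD = 10101101 (10xxxxxx ✓), payload 101101.
Concatenate: 100001000100101101101 = 0x10896D (21 bits → U+10896D).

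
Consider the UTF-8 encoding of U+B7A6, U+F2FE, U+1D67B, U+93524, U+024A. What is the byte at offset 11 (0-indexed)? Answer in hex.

0x93

U+B7A6 → 3-byte form EB 9E A6 at offsets 0–2.
U+F2FE → 3-byte form EF 8B BE at offsets 3–5.
U+1D67B → 4-byte form F0 9D 99 BB at offsets 6–9.
U+93524 → 4-byte form F2 93 94 A4 at offsets 10–13.
Offset 11 falls in char 4's range; it's byte 2 of F2 93 94 A4 = 0x93.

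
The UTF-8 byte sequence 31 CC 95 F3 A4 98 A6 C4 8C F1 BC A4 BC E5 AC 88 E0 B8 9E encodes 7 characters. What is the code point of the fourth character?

Offset 0: leading byte 0x31 = 00110001 → 1-byte char #1 = 31.
Offset 1: leading byte 0xCC = 11001100 → 2-byte char #2 = CC 95.
Offset 3: leading byte 0xF3 = 11110011 → 4-byte char #3 = F3 A4 98 A6.
Offset 7: leading byte 0xC4 = 11000100 → 2-byte char #4 = C4 8C.
Leading byte 0xC4 = 11000100 matches 110xxxxx → 2-byte sequence.
Byte 1: 0xC4 = 11000100, payload 00100 (5 bits).
Byte 2: 0x8C = 10001100 (10xxxxxx ✓), payload 001100.
Concatenate: 00100001100 = 0x10C (11 bits → U+010C).

U+010C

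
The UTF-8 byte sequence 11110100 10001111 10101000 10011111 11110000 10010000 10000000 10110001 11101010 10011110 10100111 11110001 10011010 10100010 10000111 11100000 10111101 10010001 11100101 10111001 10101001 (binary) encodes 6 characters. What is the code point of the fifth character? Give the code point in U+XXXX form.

Offset 0: leading byte 0xF4 = 11110100 → 4-byte char #1 = F4 8F A8 9F.
Offset 4: leading byte 0xF0 = 11110000 → 4-byte char #2 = F0 90 80 B1.
Offset 8: leading byte 0xEA = 11101010 → 3-byte char #3 = EA 9E A7.
Offset 11: leading byte 0xF1 = 11110001 → 4-byte char #4 = F1 9A A2 87.
Offset 15: leading byte 0xE0 = 11100000 → 3-byte char #5 = E0 BD 91.
Leading byte 0xE0 = 11100000 matches 1110xxxx → 3-byte sequence.
Byte 1: 0xE0 = 11100000, payload 0000 (4 bits).
Byte 2: 0xBD = 10111101 (10xxxxxx ✓), payload 111101.
Byte 3: 0x91 = 10010001 (10xxxxxx ✓), payload 010001.
Concatenate: 0000111101010001 = 0xF51 (16 bits → U+0F51).

U+0F51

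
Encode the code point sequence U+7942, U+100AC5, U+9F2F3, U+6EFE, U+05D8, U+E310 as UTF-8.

E7 A5 82 F4 80 AB 85 F2 9F 8B B3 E6 BB BE D7 98 EE 8C 90

U+7942: 3-byte form → E7 A5 82.
U+100AC5: 4-byte form → F4 80 AB 85.
U+9F2F3: 4-byte form → F2 9F 8B B3.
U+6EFE: 3-byte form → E6 BB BE.
U+05D8: 2-byte form → D7 98.
U+E310: 3-byte form → EE 8C 90.
Concatenated (19 bytes): E7 A5 82 F4 80 AB 85 F2 9F 8B B3 E6 BB BE D7 98 EE 8C 90.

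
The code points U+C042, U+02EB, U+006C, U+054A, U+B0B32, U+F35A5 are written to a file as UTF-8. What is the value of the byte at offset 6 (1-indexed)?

0x6C

1-indexed offset 6 is 0-indexed offset 5.
U+C042 → 3-byte form EC 81 82 at offsets 0–2.
U+02EB → 2-byte form CB AB at offsets 3–4.
U+006C → 1-byte form 6C at offsets 5–5.
Offset 5 falls in char 3's range; it's byte 1 of 6C = 0x6C.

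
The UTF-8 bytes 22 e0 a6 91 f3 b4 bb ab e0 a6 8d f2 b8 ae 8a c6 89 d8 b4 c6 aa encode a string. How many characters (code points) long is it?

Byte at offset 0: 0x22 = 00100010 → 1-byte char (#1). Advance 1.
Byte at offset 1: 0xE0 = 11100000 → 3-byte char (#2). Advance 3.
Byte at offset 4: 0xF3 = 11110011 → 4-byte char (#3). Advance 4.
Byte at offset 8: 0xE0 = 11100000 → 3-byte char (#4). Advance 3.
Byte at offset 11: 0xF2 = 11110010 → 4-byte char (#5). Advance 4.
Byte at offset 15: 0xC6 = 11000110 → 2-byte char (#6). Advance 2.
Byte at offset 17: 0xD8 = 11011000 → 2-byte char (#7). Advance 2.
Byte at offset 19: 0xC6 = 11000110 → 2-byte char (#8). Advance 2.
Reached end at offset 21 after 8 code points.

8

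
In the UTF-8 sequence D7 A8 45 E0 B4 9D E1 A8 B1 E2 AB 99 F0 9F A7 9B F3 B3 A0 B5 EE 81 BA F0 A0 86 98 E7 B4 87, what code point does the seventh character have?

U+F3835

Offset 0: leading byte 0xD7 = 11010111 → 2-byte char #1 = D7 A8.
Offset 2: leading byte 0x45 = 01000101 → 1-byte char #2 = 45.
Offset 3: leading byte 0xE0 = 11100000 → 3-byte char #3 = E0 B4 9D.
Offset 6: leading byte 0xE1 = 11100001 → 3-byte char #4 = E1 A8 B1.
Offset 9: leading byte 0xE2 = 11100010 → 3-byte char #5 = E2 AB 99.
Offset 12: leading byte 0xF0 = 11110000 → 4-byte char #6 = F0 9F A7 9B.
Offset 16: leading byte 0xF3 = 11110011 → 4-byte char #7 = F3 B3 A0 B5.
Leading byte 0xF3 = 11110011 matches 11110xxx → 4-byte sequence.
Byte 1: 0xF3 = 11110011, payload 011 (3 bits).
Byte 2: 0xB3 = 10110011 (10xxxxxx ✓), payload 110011.
Byte 3: 0xA0 = 10100000 (10xxxxxx ✓), payload 100000.
Byte 4: 0xB5 = 10110101 (10xxxxxx ✓), payload 110101.
Concatenate: 011110011100000110101 = 0xF3835 (21 bits → U+F3835).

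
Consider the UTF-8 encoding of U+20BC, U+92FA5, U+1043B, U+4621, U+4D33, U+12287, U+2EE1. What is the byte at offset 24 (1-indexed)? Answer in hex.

1-indexed offset 24 is 0-indexed offset 23.
U+20BC → 3-byte form E2 82 BC at offsets 0–2.
U+92FA5 → 4-byte form F2 92 BE A5 at offsets 3–6.
U+1043B → 4-byte form F0 90 90 BB at offsets 7–10.
U+4621 → 3-byte form E4 98 A1 at offsets 11–13.
U+4D33 → 3-byte form E4 B4 B3 at offsets 14–16.
U+12287 → 4-byte form F0 92 8A 87 at offsets 17–20.
U+2EE1 → 3-byte form E2 BB A1 at offsets 21–23.
Offset 23 falls in char 7's range; it's byte 3 of E2 BB A1 = 0xA1.

0xA1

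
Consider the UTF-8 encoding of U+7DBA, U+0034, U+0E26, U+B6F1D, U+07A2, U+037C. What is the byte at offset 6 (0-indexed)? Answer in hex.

U+7DBA → 3-byte form E7 B6 BA at offsets 0–2.
U+0034 → 1-byte form 34 at offsets 3–3.
U+0E26 → 3-byte form E0 B8 A6 at offsets 4–6.
Offset 6 falls in char 3's range; it's byte 3 of E0 B8 A6 = 0xA6.

0xA6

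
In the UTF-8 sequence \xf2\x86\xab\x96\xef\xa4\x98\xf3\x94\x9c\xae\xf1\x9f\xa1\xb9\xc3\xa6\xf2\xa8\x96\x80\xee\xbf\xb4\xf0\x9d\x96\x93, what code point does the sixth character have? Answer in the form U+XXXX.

U+A8580

Offset 0: leading byte 0xF2 = 11110010 → 4-byte char #1 = F2 86 AB 96.
Offset 4: leading byte 0xEF = 11101111 → 3-byte char #2 = EF A4 98.
Offset 7: leading byte 0xF3 = 11110011 → 4-byte char #3 = F3 94 9C AE.
Offset 11: leading byte 0xF1 = 11110001 → 4-byte char #4 = F1 9F A1 B9.
Offset 15: leading byte 0xC3 = 11000011 → 2-byte char #5 = C3 A6.
Offset 17: leading byte 0xF2 = 11110010 → 4-byte char #6 = F2 A8 96 80.
Leading byte 0xF2 = 11110010 matches 11110xxx → 4-byte sequence.
Byte 1: 0xF2 = 11110010, payload 010 (3 bits).
Byte 2: 0xA8 = 10101000 (10xxxxxx ✓), payload 101000.
Byte 3: 0x96 = 10010110 (10xxxxxx ✓), payload 010110.
Byte 4: 0x80 = 10000000 (10xxxxxx ✓), payload 000000.
Concatenate: 010101000010110000000 = 0xA8580 (21 bits → U+A8580).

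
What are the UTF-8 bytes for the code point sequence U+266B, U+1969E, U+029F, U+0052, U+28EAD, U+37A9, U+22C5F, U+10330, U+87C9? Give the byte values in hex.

E2 99 AB F0 99 9A 9E CA 9F 52 F0 A8 BA AD E3 9E A9 F0 A2 B1 9F F0 90 8C B0 E8 9F 89

U+266B: 3-byte form → E2 99 AB.
U+1969E: 4-byte form → F0 99 9A 9E.
U+029F: 2-byte form → CA 9F.
U+0052: 1-byte form → 52.
U+28EAD: 4-byte form → F0 A8 BA AD.
U+37A9: 3-byte form → E3 9E A9.
U+22C5F: 4-byte form → F0 A2 B1 9F.
U+10330: 4-byte form → F0 90 8C B0.
U+87C9: 3-byte form → E8 9F 89.
Concatenated (28 bytes): E2 99 AB F0 99 9A 9E CA 9F 52 F0 A8 BA AD E3 9E A9 F0 A2 B1 9F F0 90 8C B0 E8 9F 89.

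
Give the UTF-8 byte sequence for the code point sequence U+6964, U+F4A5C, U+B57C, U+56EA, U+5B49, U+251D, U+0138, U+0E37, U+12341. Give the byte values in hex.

U+6964: 3-byte form → E6 A5 A4.
U+F4A5C: 4-byte form → F3 B4 A9 9C.
U+B57C: 3-byte form → EB 95 BC.
U+56EA: 3-byte form → E5 9B AA.
U+5B49: 3-byte form → E5 AD 89.
U+251D: 3-byte form → E2 94 9D.
U+0138: 2-byte form → C4 B8.
U+0E37: 3-byte form → E0 B8 B7.
U+12341: 4-byte form → F0 92 8D 81.
Concatenated (28 bytes): E6 A5 A4 F3 B4 A9 9C EB 95 BC E5 9B AA E5 AD 89 E2 94 9D C4 B8 E0 B8 B7 F0 92 8D 81.

E6 A5 A4 F3 B4 A9 9C EB 95 BC E5 9B AA E5 AD 89 E2 94 9D C4 B8 E0 B8 B7 F0 92 8D 81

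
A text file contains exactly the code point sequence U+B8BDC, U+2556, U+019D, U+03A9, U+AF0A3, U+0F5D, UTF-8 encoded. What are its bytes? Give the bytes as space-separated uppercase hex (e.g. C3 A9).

F2 B8 AF 9C E2 95 96 C6 9D CE A9 F2 AF 82 A3 E0 BD 9D

U+B8BDC: 4-byte form → F2 B8 AF 9C.
U+2556: 3-byte form → E2 95 96.
U+019D: 2-byte form → C6 9D.
U+03A9: 2-byte form → CE A9.
U+AF0A3: 4-byte form → F2 AF 82 A3.
U+0F5D: 3-byte form → E0 BD 9D.
Concatenated (18 bytes): F2 B8 AF 9C E2 95 96 C6 9D CE A9 F2 AF 82 A3 E0 BD 9D.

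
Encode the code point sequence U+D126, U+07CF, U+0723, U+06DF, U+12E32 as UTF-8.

ED 84 A6 DF 8F DC A3 DB 9F F0 92 B8 B2

U+D126: 3-byte form → ED 84 A6.
U+07CF: 2-byte form → DF 8F.
U+0723: 2-byte form → DC A3.
U+06DF: 2-byte form → DB 9F.
U+12E32: 4-byte form → F0 92 B8 B2.
Concatenated (13 bytes): ED 84 A6 DF 8F DC A3 DB 9F F0 92 B8 B2.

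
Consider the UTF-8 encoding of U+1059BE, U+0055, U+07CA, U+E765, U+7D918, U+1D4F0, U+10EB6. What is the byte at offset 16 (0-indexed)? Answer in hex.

0x93

U+1059BE → 4-byte form F4 85 A6 BE at offsets 0–3.
U+0055 → 1-byte form 55 at offsets 4–4.
U+07CA → 2-byte form DF 8A at offsets 5–6.
U+E765 → 3-byte form EE 9D A5 at offsets 7–9.
U+7D918 → 4-byte form F1 BD A4 98 at offsets 10–13.
U+1D4F0 → 4-byte form F0 9D 93 B0 at offsets 14–17.
Offset 16 falls in char 6's range; it's byte 3 of F0 9D 93 B0 = 0x93.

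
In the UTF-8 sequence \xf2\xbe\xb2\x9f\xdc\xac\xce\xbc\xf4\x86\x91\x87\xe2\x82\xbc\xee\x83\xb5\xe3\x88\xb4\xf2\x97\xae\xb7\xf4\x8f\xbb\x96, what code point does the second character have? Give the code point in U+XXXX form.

U+072C

Offset 0: leading byte 0xF2 = 11110010 → 4-byte char #1 = F2 BE B2 9F.
Offset 4: leading byte 0xDC = 11011100 → 2-byte char #2 = DC AC.
Leading byte 0xDC = 11011100 matches 110xxxxx → 2-byte sequence.
Byte 1: 0xDC = 11011100, payload 11100 (5 bits).
Byte 2: 0xAC = 10101100 (10xxxxxx ✓), payload 101100.
Concatenate: 11100101100 = 0x72C (11 bits → U+072C).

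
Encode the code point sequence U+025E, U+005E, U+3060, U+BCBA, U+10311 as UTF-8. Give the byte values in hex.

C9 9E 5E E3 81 A0 EB B2 BA F0 90 8C 91

U+025E: 2-byte form → C9 9E.
U+005E: 1-byte form → 5E.
U+3060: 3-byte form → E3 81 A0.
U+BCBA: 3-byte form → EB B2 BA.
U+10311: 4-byte form → F0 90 8C 91.
Concatenated (13 bytes): C9 9E 5E E3 81 A0 EB B2 BA F0 90 8C 91.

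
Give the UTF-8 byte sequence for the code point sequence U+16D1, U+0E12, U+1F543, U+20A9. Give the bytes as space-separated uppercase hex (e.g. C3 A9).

U+16D1: 3-byte form → E1 9B 91.
U+0E12: 3-byte form → E0 B8 92.
U+1F543: 4-byte form → F0 9F 95 83.
U+20A9: 3-byte form → E2 82 A9.
Concatenated (13 bytes): E1 9B 91 E0 B8 92 F0 9F 95 83 E2 82 A9.

E1 9B 91 E0 B8 92 F0 9F 95 83 E2 82 A9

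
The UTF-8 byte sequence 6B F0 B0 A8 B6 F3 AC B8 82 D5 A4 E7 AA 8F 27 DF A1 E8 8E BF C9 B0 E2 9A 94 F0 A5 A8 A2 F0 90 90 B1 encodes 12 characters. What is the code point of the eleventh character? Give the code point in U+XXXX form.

U+25A22

Offset 0: leading byte 0x6B = 01101011 → 1-byte char #1 = 6B.
Offset 1: leading byte 0xF0 = 11110000 → 4-byte char #2 = F0 B0 A8 B6.
Offset 5: leading byte 0xF3 = 11110011 → 4-byte char #3 = F3 AC B8 82.
Offset 9: leading byte 0xD5 = 11010101 → 2-byte char #4 = D5 A4.
Offset 11: leading byte 0xE7 = 11100111 → 3-byte char #5 = E7 AA 8F.
Offset 14: leading byte 0x27 = 00100111 → 1-byte char #6 = 27.
Offset 15: leading byte 0xDF = 11011111 → 2-byte char #7 = DF A1.
Offset 17: leading byte 0xE8 = 11101000 → 3-byte char #8 = E8 8E BF.
Offset 20: leading byte 0xC9 = 11001001 → 2-byte char #9 = C9 B0.
Offset 22: leading byte 0xE2 = 11100010 → 3-byte char #10 = E2 9A 94.
Offset 25: leading byte 0xF0 = 11110000 → 4-byte char #11 = F0 A5 A8 A2.
Leading byte 0xF0 = 11110000 matches 11110xxx → 4-byte sequence.
Byte 1: 0xF0 = 11110000, payload 000 (3 bits).
Byte 2: 0xA5 = 10100101 (10xxxxxx ✓), payload 100101.
Byte 3: 0xA8 = 10101000 (10xxxxxx ✓), payload 101000.
Byte 4: 0xA2 = 10100010 (10xxxxxx ✓), payload 100010.
Concatenate: 000100101101000100010 = 0x25A22 (21 bits → U+25A22).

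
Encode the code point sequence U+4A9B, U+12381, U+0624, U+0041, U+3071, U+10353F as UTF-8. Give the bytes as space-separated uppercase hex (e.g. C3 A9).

E4 AA 9B F0 92 8E 81 D8 A4 41 E3 81 B1 F4 83 94 BF

U+4A9B: 3-byte form → E4 AA 9B.
U+12381: 4-byte form → F0 92 8E 81.
U+0624: 2-byte form → D8 A4.
U+0041: 1-byte form → 41.
U+3071: 3-byte form → E3 81 B1.
U+10353F: 4-byte form → F4 83 94 BF.
Concatenated (17 bytes): E4 AA 9B F0 92 8E 81 D8 A4 41 E3 81 B1 F4 83 94 BF.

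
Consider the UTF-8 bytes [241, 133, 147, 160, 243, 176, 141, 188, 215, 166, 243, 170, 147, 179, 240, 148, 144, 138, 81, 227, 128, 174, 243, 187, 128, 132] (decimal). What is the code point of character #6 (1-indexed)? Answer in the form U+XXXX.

Offset 0: leading byte 0xF1 = 11110001 → 4-byte char #1 = F1 85 93 A0.
Offset 4: leading byte 0xF3 = 11110011 → 4-byte char #2 = F3 B0 8D BC.
Offset 8: leading byte 0xD7 = 11010111 → 2-byte char #3 = D7 A6.
Offset 10: leading byte 0xF3 = 11110011 → 4-byte char #4 = F3 AA 93 B3.
Offset 14: leading byte 0xF0 = 11110000 → 4-byte char #5 = F0 94 90 8A.
Offset 18: leading byte 0x51 = 01010001 → 1-byte char #6 = 51.
Leading byte 0x51 = 01010001 matches 0xxxxxxx → 1-byte sequence.
Byte 1: 0x51 = 01010001, payload 1010001 (7 bits).
Concatenate: 1010001 = 0x51 (7 bits → U+0051).

U+0051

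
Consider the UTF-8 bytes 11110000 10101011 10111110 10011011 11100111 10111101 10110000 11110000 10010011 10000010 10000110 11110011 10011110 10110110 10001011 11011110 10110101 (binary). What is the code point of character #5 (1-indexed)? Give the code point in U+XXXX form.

U+07B5

Offset 0: leading byte 0xF0 = 11110000 → 4-byte char #1 = F0 AB BE 9B.
Offset 4: leading byte 0xE7 = 11100111 → 3-byte char #2 = E7 BD B0.
Offset 7: leading byte 0xF0 = 11110000 → 4-byte char #3 = F0 93 82 86.
Offset 11: leading byte 0xF3 = 11110011 → 4-byte char #4 = F3 9E B6 8B.
Offset 15: leading byte 0xDE = 11011110 → 2-byte char #5 = DE B5.
Leading byte 0xDE = 11011110 matches 110xxxxx → 2-byte sequence.
Byte 1: 0xDE = 11011110, payload 11110 (5 bits).
Byte 2: 0xB5 = 10110101 (10xxxxxx ✓), payload 110101.
Concatenate: 11110110101 = 0x7B5 (11 bits → U+07B5).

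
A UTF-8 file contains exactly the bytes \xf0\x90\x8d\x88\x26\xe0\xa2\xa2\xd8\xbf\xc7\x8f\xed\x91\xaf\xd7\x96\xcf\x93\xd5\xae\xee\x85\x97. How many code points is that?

Byte at offset 0: 0xF0 = 11110000 → 4-byte char (#1). Advance 4.
Byte at offset 4: 0x26 = 00100110 → 1-byte char (#2). Advance 1.
Byte at offset 5: 0xE0 = 11100000 → 3-byte char (#3). Advance 3.
Byte at offset 8: 0xD8 = 11011000 → 2-byte char (#4). Advance 2.
Byte at offset 10: 0xC7 = 11000111 → 2-byte char (#5). Advance 2.
Byte at offset 12: 0xED = 11101101 → 3-byte char (#6). Advance 3.
Byte at offset 15: 0xD7 = 11010111 → 2-byte char (#7). Advance 2.
Byte at offset 17: 0xCF = 11001111 → 2-byte char (#8). Advance 2.
Byte at offset 19: 0xD5 = 11010101 → 2-byte char (#9). Advance 2.
Byte at offset 21: 0xEE = 11101110 → 3-byte char (#10). Advance 3.
Reached end at offset 24 after 10 code points.

10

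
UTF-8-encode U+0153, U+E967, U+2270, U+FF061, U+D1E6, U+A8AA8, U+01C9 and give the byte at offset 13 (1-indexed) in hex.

0xED

1-indexed offset 13 is 0-indexed offset 12.
U+0153 → 2-byte form C5 93 at offsets 0–1.
U+E967 → 3-byte form EE A5 A7 at offsets 2–4.
U+2270 → 3-byte form E2 89 B0 at offsets 5–7.
U+FF061 → 4-byte form F3 BF 81 A1 at offsets 8–11.
U+D1E6 → 3-byte form ED 87 A6 at offsets 12–14.
Offset 12 falls in char 5's range; it's byte 1 of ED 87 A6 = 0xED.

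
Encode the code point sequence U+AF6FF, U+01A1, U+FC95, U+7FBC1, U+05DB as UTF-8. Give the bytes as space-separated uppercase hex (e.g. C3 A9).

F2 AF 9B BF C6 A1 EF B2 95 F1 BF AF 81 D7 9B

U+AF6FF: 4-byte form → F2 AF 9B BF.
U+01A1: 2-byte form → C6 A1.
U+FC95: 3-byte form → EF B2 95.
U+7FBC1: 4-byte form → F1 BF AF 81.
U+05DB: 2-byte form → D7 9B.
Concatenated (15 bytes): F2 AF 9B BF C6 A1 EF B2 95 F1 BF AF 81 D7 9B.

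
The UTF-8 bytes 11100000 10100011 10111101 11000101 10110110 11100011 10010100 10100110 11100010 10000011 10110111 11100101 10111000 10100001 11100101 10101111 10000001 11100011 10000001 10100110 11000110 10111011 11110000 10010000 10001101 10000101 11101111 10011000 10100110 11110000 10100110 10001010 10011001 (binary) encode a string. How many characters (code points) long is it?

Byte at offset 0: 0xE0 = 11100000 → 3-byte char (#1). Advance 3.
Byte at offset 3: 0xC5 = 11000101 → 2-byte char (#2). Advance 2.
Byte at offset 5: 0xE3 = 11100011 → 3-byte char (#3). Advance 3.
Byte at offset 8: 0xE2 = 11100010 → 3-byte char (#4). Advance 3.
Byte at offset 11: 0xE5 = 11100101 → 3-byte char (#5). Advance 3.
Byte at offset 14: 0xE5 = 11100101 → 3-byte char (#6). Advance 3.
Byte at offset 17: 0xE3 = 11100011 → 3-byte char (#7). Advance 3.
Byte at offset 20: 0xC6 = 11000110 → 2-byte char (#8). Advance 2.
Byte at offset 22: 0xF0 = 11110000 → 4-byte char (#9). Advance 4.
Byte at offset 26: 0xEF = 11101111 → 3-byte char (#10). Advance 3.
Byte at offset 29: 0xF0 = 11110000 → 4-byte char (#11). Advance 4.
Reached end at offset 33 after 11 code points.

11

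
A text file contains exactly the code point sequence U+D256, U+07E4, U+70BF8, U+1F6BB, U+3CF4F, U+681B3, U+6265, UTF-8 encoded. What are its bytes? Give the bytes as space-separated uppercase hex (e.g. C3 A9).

U+D256: 3-byte form → ED 89 96.
U+07E4: 2-byte form → DF A4.
U+70BF8: 4-byte form → F1 B0 AF B8.
U+1F6BB: 4-byte form → F0 9F 9A BB.
U+3CF4F: 4-byte form → F0 BC BD 8F.
U+681B3: 4-byte form → F1 A8 86 B3.
U+6265: 3-byte form → E6 89 A5.
Concatenated (24 bytes): ED 89 96 DF A4 F1 B0 AF B8 F0 9F 9A BB F0 BC BD 8F F1 A8 86 B3 E6 89 A5.

ED 89 96 DF A4 F1 B0 AF B8 F0 9F 9A BB F0 BC BD 8F F1 A8 86 B3 E6 89 A5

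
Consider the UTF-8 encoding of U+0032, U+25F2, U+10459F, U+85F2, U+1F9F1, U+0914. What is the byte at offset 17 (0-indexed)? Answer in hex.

U+0032 → 1-byte form 32 at offsets 0–0.
U+25F2 → 3-byte form E2 97 B2 at offsets 1–3.
U+10459F → 4-byte form F4 84 96 9F at offsets 4–7.
U+85F2 → 3-byte form E8 97 B2 at offsets 8–10.
U+1F9F1 → 4-byte form F0 9F A7 B1 at offsets 11–14.
U+0914 → 3-byte form E0 A4 94 at offsets 15–17.
Offset 17 falls in char 6's range; it's byte 3 of E0 A4 94 = 0x94.

0x94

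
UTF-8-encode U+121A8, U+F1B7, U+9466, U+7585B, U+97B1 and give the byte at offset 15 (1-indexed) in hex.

1-indexed offset 15 is 0-indexed offset 14.
U+121A8 → 4-byte form F0 92 86 A8 at offsets 0–3.
U+F1B7 → 3-byte form EF 86 B7 at offsets 4–6.
U+9466 → 3-byte form E9 91 A6 at offsets 7–9.
U+7585B → 4-byte form F1 B5 A1 9B at offsets 10–13.
U+97B1 → 3-byte form E9 9E B1 at offsets 14–16.
Offset 14 falls in char 5's range; it's byte 1 of E9 9E B1 = 0xE9.

0xE9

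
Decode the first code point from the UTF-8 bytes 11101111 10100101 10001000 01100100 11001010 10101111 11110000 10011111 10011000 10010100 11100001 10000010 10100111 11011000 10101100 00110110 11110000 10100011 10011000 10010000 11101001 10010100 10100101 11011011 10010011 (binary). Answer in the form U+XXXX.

Offset 0: leading byte 0xEF = 11101111 → 3-byte char #1 = EF A5 88.
Leading byte 0xEF = 11101111 matches 1110xxxx → 3-byte sequence.
Byte 1: 0xEF = 11101111, payload 1111 (4 bits).
Byte 2: 0xA5 = 10100101 (10xxxxxx ✓), payload 100101.
Byte 3: 0x88 = 10001000 (10xxxxxx ✓), payload 001000.
Concatenate: 1111100101001000 = 0xF948 (16 bits → U+F948).

U+F948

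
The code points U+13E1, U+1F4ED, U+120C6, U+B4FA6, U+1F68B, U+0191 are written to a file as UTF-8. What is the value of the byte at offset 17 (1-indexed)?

0x9F

1-indexed offset 17 is 0-indexed offset 16.
U+13E1 → 3-byte form E1 8F A1 at offsets 0–2.
U+1F4ED → 4-byte form F0 9F 93 AD at offsets 3–6.
U+120C6 → 4-byte form F0 92 83 86 at offsets 7–10.
U+B4FA6 → 4-byte form F2 B4 BE A6 at offsets 11–14.
U+1F68B → 4-byte form F0 9F 9A 8B at offsets 15–18.
Offset 16 falls in char 5's range; it's byte 2 of F0 9F 9A 8B = 0x9F.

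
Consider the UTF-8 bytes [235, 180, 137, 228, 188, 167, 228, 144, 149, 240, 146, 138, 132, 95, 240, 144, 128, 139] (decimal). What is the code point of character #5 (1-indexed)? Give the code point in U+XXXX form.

U+005F

Offset 0: leading byte 0xEB = 11101011 → 3-byte char #1 = EB B4 89.
Offset 3: leading byte 0xE4 = 11100100 → 3-byte char #2 = E4 BC A7.
Offset 6: leading byte 0xE4 = 11100100 → 3-byte char #3 = E4 90 95.
Offset 9: leading byte 0xF0 = 11110000 → 4-byte char #4 = F0 92 8A 84.
Offset 13: leading byte 0x5F = 01011111 → 1-byte char #5 = 5F.
Leading byte 0x5F = 01011111 matches 0xxxxxxx → 1-byte sequence.
Byte 1: 0x5F = 01011111, payload 1011111 (7 bits).
Concatenate: 1011111 = 0x5F (7 bits → U+005F).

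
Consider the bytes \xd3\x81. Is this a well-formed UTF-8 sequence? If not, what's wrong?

valid

Leading byte 0xD3 = 11010011 → 2-byte form.
Continuation bytes 0x81=10000001 all match 10xxxxxx.
Decoded value 0x4C1 is ≥ 0x80 (shortest form) and not a surrogate.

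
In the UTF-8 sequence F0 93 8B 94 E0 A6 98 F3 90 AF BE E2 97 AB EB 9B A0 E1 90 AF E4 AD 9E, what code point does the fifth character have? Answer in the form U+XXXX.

Offset 0: leading byte 0xF0 = 11110000 → 4-byte char #1 = F0 93 8B 94.
Offset 4: leading byte 0xE0 = 11100000 → 3-byte char #2 = E0 A6 98.
Offset 7: leading byte 0xF3 = 11110011 → 4-byte char #3 = F3 90 AF BE.
Offset 11: leading byte 0xE2 = 11100010 → 3-byte char #4 = E2 97 AB.
Offset 14: leading byte 0xEB = 11101011 → 3-byte char #5 = EB 9B A0.
Leading byte 0xEB = 11101011 matches 1110xxxx → 3-byte sequence.
Byte 1: 0xEB = 11101011, payload 1011 (4 bits).
Byte 2: 0x9B = 10011011 (10xxxxxx ✓), payload 011011.
Byte 3: 0xA0 = 10100000 (10xxxxxx ✓), payload 100000.
Concatenate: 1011011011100000 = 0xB6E0 (16 bits → U+B6E0).

U+B6E0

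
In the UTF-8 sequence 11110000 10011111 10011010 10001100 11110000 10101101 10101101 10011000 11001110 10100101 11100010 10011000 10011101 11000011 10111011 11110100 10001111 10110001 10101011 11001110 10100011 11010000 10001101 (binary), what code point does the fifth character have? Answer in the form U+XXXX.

U+00FB

Offset 0: leading byte 0xF0 = 11110000 → 4-byte char #1 = F0 9F 9A 8C.
Offset 4: leading byte 0xF0 = 11110000 → 4-byte char #2 = F0 AD AD 98.
Offset 8: leading byte 0xCE = 11001110 → 2-byte char #3 = CE A5.
Offset 10: leading byte 0xE2 = 11100010 → 3-byte char #4 = E2 98 9D.
Offset 13: leading byte 0xC3 = 11000011 → 2-byte char #5 = C3 BB.
Leading byte 0xC3 = 11000011 matches 110xxxxx → 2-byte sequence.
Byte 1: 0xC3 = 11000011, payload 00011 (5 bits).
Byte 2: 0xBB = 10111011 (10xxxxxx ✓), payload 111011.
Concatenate: 00011111011 = 0xFB (11 bits → U+00FB).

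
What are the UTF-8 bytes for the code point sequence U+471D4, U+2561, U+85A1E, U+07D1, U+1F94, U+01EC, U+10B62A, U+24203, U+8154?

F1 87 87 94 E2 95 A1 F2 85 A8 9E DF 91 E1 BE 94 C7 AC F4 8B 98 AA F0 A4 88 83 E8 85 94

U+471D4: 4-byte form → F1 87 87 94.
U+2561: 3-byte form → E2 95 A1.
U+85A1E: 4-byte form → F2 85 A8 9E.
U+07D1: 2-byte form → DF 91.
U+1F94: 3-byte form → E1 BE 94.
U+01EC: 2-byte form → C7 AC.
U+10B62A: 4-byte form → F4 8B 98 AA.
U+24203: 4-byte form → F0 A4 88 83.
U+8154: 3-byte form → E8 85 94.
Concatenated (29 bytes): F1 87 87 94 E2 95 A1 F2 85 A8 9E DF 91 E1 BE 94 C7 AC F4 8B 98 AA F0 A4 88 83 E8 85 94.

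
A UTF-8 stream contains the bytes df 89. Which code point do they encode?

U+07C9

Leading byte 0xDF = 11011111 matches 110xxxxx → 2-byte sequence.
Byte 1: 0xDF = 11011111, payload 11111 (5 bits).
Byte 2: 0x89 = 10001001 (10xxxxxx ✓), payload 001001.
Concatenate: 11111001001 = 0x7C9 (11 bits → U+07C9).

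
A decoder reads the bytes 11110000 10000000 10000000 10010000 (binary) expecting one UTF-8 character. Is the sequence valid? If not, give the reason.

Leading byte 0xF0 = 11110000 → 4-byte form.
Continuation bytes all match 10xxxxxx. Payload decodes to 0x10.
But 0x10 < 0x10000, the minimum for a 4-byte sequence — this is an overlong encoding.

invalid (overlong encoding)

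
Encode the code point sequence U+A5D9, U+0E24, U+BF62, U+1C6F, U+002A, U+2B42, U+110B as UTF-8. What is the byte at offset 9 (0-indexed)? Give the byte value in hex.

U+A5D9 → 3-byte form EA 97 99 at offsets 0–2.
U+0E24 → 3-byte form E0 B8 A4 at offsets 3–5.
U+BF62 → 3-byte form EB BD A2 at offsets 6–8.
U+1C6F → 3-byte form E1 B1 AF at offsets 9–11.
Offset 9 falls in char 4's range; it's byte 1 of E1 B1 AF = 0xE1.

0xE1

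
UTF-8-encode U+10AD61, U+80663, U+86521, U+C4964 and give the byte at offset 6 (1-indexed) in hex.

1-indexed offset 6 is 0-indexed offset 5.
U+10AD61 → 4-byte form F4 8A B5 A1 at offsets 0–3.
U+80663 → 4-byte form F2 80 99 A3 at offsets 4–7.
Offset 5 falls in char 2's range; it's byte 2 of F2 80 99 A3 = 0x80.

0x80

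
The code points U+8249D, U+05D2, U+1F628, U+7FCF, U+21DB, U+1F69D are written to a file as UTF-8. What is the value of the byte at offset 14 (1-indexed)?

0xE2

1-indexed offset 14 is 0-indexed offset 13.
U+8249D → 4-byte form F2 82 92 9D at offsets 0–3.
U+05D2 → 2-byte form D7 92 at offsets 4–5.
U+1F628 → 4-byte form F0 9F 98 A8 at offsets 6–9.
U+7FCF → 3-byte form E7 BF 8F at offsets 10–12.
U+21DB → 3-byte form E2 87 9B at offsets 13–15.
Offset 13 falls in char 5's range; it's byte 1 of E2 87 9B = 0xE2.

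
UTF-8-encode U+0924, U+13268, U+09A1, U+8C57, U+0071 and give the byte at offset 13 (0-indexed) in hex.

0x71

U+0924 → 3-byte form E0 A4 A4 at offsets 0–2.
U+13268 → 4-byte form F0 93 89 A8 at offsets 3–6.
U+09A1 → 3-byte form E0 A6 A1 at offsets 7–9.
U+8C57 → 3-byte form E8 B1 97 at offsets 10–12.
U+0071 → 1-byte form 71 at offsets 13–13.
Offset 13 falls in char 5's range; it's byte 1 of 71 = 0x71.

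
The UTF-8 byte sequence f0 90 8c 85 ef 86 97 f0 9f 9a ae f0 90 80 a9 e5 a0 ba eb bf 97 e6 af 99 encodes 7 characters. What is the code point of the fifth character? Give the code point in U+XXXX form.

Offset 0: leading byte 0xF0 = 11110000 → 4-byte char #1 = F0 90 8C 85.
Offset 4: leading byte 0xEF = 11101111 → 3-byte char #2 = EF 86 97.
Offset 7: leading byte 0xF0 = 11110000 → 4-byte char #3 = F0 9F 9A AE.
Offset 11: leading byte 0xF0 = 11110000 → 4-byte char #4 = F0 90 80 A9.
Offset 15: leading byte 0xE5 = 11100101 → 3-byte char #5 = E5 A0 BA.
Leading byte 0xE5 = 11100101 matches 1110xxxx → 3-byte sequence.
Byte 1: 0xE5 = 11100101, payload 0101 (4 bits).
Byte 2: 0xA0 = 10100000 (10xxxxxx ✓), payload 100000.
Byte 3: 0xBA = 10111010 (10xxxxxx ✓), payload 111010.
Concatenate: 0101100000111010 = 0x583A (16 bits → U+583A).

U+583A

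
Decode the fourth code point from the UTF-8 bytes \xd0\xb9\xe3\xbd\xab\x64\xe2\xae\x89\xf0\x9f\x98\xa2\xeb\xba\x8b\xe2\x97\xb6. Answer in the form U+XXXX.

Offset 0: leading byte 0xD0 = 11010000 → 2-byte char #1 = D0 B9.
Offset 2: leading byte 0xE3 = 11100011 → 3-byte char #2 = E3 BD AB.
Offset 5: leading byte 0x64 = 01100100 → 1-byte char #3 = 64.
Offset 6: leading byte 0xE2 = 11100010 → 3-byte char #4 = E2 AE 89.
Leading byte 0xE2 = 11100010 matches 1110xxxx → 3-byte sequence.
Byte 1: 0xE2 = 11100010, payload 0010 (4 bits).
Byte 2: 0xAE = 10101110 (10xxxxxx ✓), payload 101110.
Byte 3: 0x89 = 10001001 (10xxxxxx ✓), payload 001001.
Concatenate: 0010101110001001 = 0x2B89 (16 bits → U+2B89).

U+2B89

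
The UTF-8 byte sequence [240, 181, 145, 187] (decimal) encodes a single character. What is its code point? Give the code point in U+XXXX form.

Leading byte 0xF0 = 11110000 matches 11110xxx → 4-byte sequence.
Byte 1: 0xF0 = 11110000, payload 000 (3 bits).
Byte 2: 0xB5 = 10110101 (10xxxxxx ✓), payload 110101.
Byte 3: 0x91 = 10010001 (10xxxxxx ✓), payload 010001.
Byte 4: 0xBB = 10111011 (10xxxxxx ✓), payload 111011.
Concatenate: 000110101010001111011 = 0x3547B (21 bits → U+3547B).

U+3547B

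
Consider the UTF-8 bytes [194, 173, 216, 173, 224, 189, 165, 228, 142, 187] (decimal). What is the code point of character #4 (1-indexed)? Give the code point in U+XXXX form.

Offset 0: leading byte 0xC2 = 11000010 → 2-byte char #1 = C2 AD.
Offset 2: leading byte 0xD8 = 11011000 → 2-byte char #2 = D8 AD.
Offset 4: leading byte 0xE0 = 11100000 → 3-byte char #3 = E0 BD A5.
Offset 7: leading byte 0xE4 = 11100100 → 3-byte char #4 = E4 8E BB.
Leading byte 0xE4 = 11100100 matches 1110xxxx → 3-byte sequence.
Byte 1: 0xE4 = 11100100, payload 0100 (4 bits).
Byte 2: 0x8E = 10001110 (10xxxxxx ✓), payload 001110.
Byte 3: 0xBB = 10111011 (10xxxxxx ✓), payload 111011.
Concatenate: 0100001110111011 = 0x43BB (16 bits → U+43BB).

U+43BB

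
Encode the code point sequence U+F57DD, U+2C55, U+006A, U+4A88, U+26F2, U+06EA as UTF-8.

F3 B5 9F 9D E2 B1 95 6A E4 AA 88 E2 9B B2 DB AA

U+F57DD: 4-byte form → F3 B5 9F 9D.
U+2C55: 3-byte form → E2 B1 95.
U+006A: 1-byte form → 6A.
U+4A88: 3-byte form → E4 AA 88.
U+26F2: 3-byte form → E2 9B B2.
U+06EA: 2-byte form → DB AA.
Concatenated (16 bytes): F3 B5 9F 9D E2 B1 95 6A E4 AA 88 E2 9B B2 DB AA.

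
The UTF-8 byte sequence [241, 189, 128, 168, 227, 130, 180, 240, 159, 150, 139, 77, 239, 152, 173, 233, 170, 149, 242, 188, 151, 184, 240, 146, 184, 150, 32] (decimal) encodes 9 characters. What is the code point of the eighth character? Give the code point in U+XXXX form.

U+12E16

Offset 0: leading byte 0xF1 = 11110001 → 4-byte char #1 = F1 BD 80 A8.
Offset 4: leading byte 0xE3 = 11100011 → 3-byte char #2 = E3 82 B4.
Offset 7: leading byte 0xF0 = 11110000 → 4-byte char #3 = F0 9F 96 8B.
Offset 11: leading byte 0x4D = 01001101 → 1-byte char #4 = 4D.
Offset 12: leading byte 0xEF = 11101111 → 3-byte char #5 = EF 98 AD.
Offset 15: leading byte 0xE9 = 11101001 → 3-byte char #6 = E9 AA 95.
Offset 18: leading byte 0xF2 = 11110010 → 4-byte char #7 = F2 BC 97 B8.
Offset 22: leading byte 0xF0 = 11110000 → 4-byte char #8 = F0 92 B8 96.
Leading byte 0xF0 = 11110000 matches 11110xxx → 4-byte sequence.
Byte 1: 0xF0 = 11110000, payload 000 (3 bits).
Byte 2: 0x92 = 10010010 (10xxxxxx ✓), payload 010010.
Byte 3: 0xB8 = 10111000 (10xxxxxx ✓), payload 111000.
Byte 4: 0x96 = 10010110 (10xxxxxx ✓), payload 010110.
Concatenate: 000010010111000010110 = 0x12E16 (21 bits → U+12E16).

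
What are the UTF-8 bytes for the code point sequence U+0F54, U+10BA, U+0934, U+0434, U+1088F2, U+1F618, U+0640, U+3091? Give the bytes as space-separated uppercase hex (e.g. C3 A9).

U+0F54: 3-byte form → E0 BD 94.
U+10BA: 3-byte form → E1 82 BA.
U+0934: 3-byte form → E0 A4 B4.
U+0434: 2-byte form → D0 B4.
U+1088F2: 4-byte form → F4 88 A3 B2.
U+1F618: 4-byte form → F0 9F 98 98.
U+0640: 2-byte form → D9 80.
U+3091: 3-byte form → E3 82 91.
Concatenated (24 bytes): E0 BD 94 E1 82 BA E0 A4 B4 D0 B4 F4 88 A3 B2 F0 9F 98 98 D9 80 E3 82 91.

E0 BD 94 E1 82 BA E0 A4 B4 D0 B4 F4 88 A3 B2 F0 9F 98 98 D9 80 E3 82 91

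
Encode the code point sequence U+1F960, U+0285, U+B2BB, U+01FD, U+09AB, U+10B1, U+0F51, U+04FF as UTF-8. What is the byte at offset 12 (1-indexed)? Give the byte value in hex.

1-indexed offset 12 is 0-indexed offset 11.
U+1F960 → 4-byte form F0 9F A5 A0 at offsets 0–3.
U+0285 → 2-byte form CA 85 at offsets 4–5.
U+B2BB → 3-byte form EB 8A BB at offsets 6–8.
U+01FD → 2-byte form C7 BD at offsets 9–10.
U+09AB → 3-byte form E0 A6 AB at offsets 11–13.
Offset 11 falls in char 5's range; it's byte 1 of E0 A6 AB = 0xE0.

0xE0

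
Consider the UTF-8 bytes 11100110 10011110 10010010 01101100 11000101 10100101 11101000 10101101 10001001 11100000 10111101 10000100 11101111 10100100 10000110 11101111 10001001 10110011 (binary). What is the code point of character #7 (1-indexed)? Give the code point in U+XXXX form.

Offset 0: leading byte 0xE6 = 11100110 → 3-byte char #1 = E6 9E 92.
Offset 3: leading byte 0x6C = 01101100 → 1-byte char #2 = 6C.
Offset 4: leading byte 0xC5 = 11000101 → 2-byte char #3 = C5 A5.
Offset 6: leading byte 0xE8 = 11101000 → 3-byte char #4 = E8 AD 89.
Offset 9: leading byte 0xE0 = 11100000 → 3-byte char #5 = E0 BD 84.
Offset 12: leading byte 0xEF = 11101111 → 3-byte char #6 = EF A4 86.
Offset 15: leading byte 0xEF = 11101111 → 3-byte char #7 = EF 89 B3.
Leading byte 0xEF = 11101111 matches 1110xxxx → 3-byte sequence.
Byte 1: 0xEF = 11101111, payload 1111 (4 bits).
Byte 2: 0x89 = 10001001 (10xxxxxx ✓), payload 001001.
Byte 3: 0xB3 = 10110011 (10xxxxxx ✓), payload 110011.
Concatenate: 1111001001110011 = 0xF273 (16 bits → U+F273).

U+F273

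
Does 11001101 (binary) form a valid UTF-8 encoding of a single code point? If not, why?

Leading byte 0xCD = 11001101 → 2-byte form, but only 1 byte is present.

invalid (sequence truncated)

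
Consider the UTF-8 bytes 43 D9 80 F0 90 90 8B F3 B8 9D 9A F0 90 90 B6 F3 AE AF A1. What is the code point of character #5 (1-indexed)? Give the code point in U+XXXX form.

U+10436

Offset 0: leading byte 0x43 = 01000011 → 1-byte char #1 = 43.
Offset 1: leading byte 0xD9 = 11011001 → 2-byte char #2 = D9 80.
Offset 3: leading byte 0xF0 = 11110000 → 4-byte char #3 = F0 90 90 8B.
Offset 7: leading byte 0xF3 = 11110011 → 4-byte char #4 = F3 B8 9D 9A.
Offset 11: leading byte 0xF0 = 11110000 → 4-byte char #5 = F0 90 90 B6.
Leading byte 0xF0 = 11110000 matches 11110xxx → 4-byte sequence.
Byte 1: 0xF0 = 11110000, payload 000 (3 bits).
Byte 2: 0x90 = 10010000 (10xxxxxx ✓), payload 010000.
Byte 3: 0x90 = 10010000 (10xxxxxx ✓), payload 010000.
Byte 4: 0xB6 = 10110110 (10xxxxxx ✓), payload 110110.
Concatenate: 000010000010000110110 = 0x10436 (21 bits → U+10436).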